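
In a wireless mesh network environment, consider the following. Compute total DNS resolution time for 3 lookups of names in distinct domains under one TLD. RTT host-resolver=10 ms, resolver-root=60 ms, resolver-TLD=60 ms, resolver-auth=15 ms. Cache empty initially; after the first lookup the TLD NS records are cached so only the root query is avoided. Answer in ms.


Lookup 1 (cold cache): local + root + TLD + auth = 10 + 60 + 60 + 15 = 145 ms
Lookups 2..3 (TLD NS cached -> skip root; new domain -> still ask TLD and auth): local + TLD + auth = 10 + 60 + 15 = 85 ms each
Remaining 2 lookups: 2 * 85 = 170 ms
Total = 145 + 170 = 315 ms

315


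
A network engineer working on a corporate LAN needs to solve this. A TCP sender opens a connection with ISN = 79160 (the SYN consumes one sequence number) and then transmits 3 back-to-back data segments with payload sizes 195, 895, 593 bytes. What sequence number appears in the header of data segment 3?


The SYN occupies sequence number ISN = 79160, so the first data byte is ISN + 1 = 79161.
SEQ of data segment i = (ISN + 1) + sum of payload sizes of segments 1..i-1.
Segment 1: SEQ = 79161, payload = 195 bytes
Segment 2: SEQ = 79356, payload = 895 bytes
Segment 3: SEQ = 80251, payload = 593 bytes
SEQ of segment 3 = 79161 + 195 + 895 = 80251

80251


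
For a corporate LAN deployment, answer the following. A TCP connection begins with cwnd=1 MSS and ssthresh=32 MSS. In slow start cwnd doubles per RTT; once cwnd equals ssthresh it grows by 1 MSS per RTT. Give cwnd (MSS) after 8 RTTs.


RTT 0: cwnd = 1 MSS (initial)
RTT 1: cwnd = 2 MSS (slow start, doubled)
RTT 2: cwnd = 4 MSS (slow start, doubled)
RTT 3: cwnd = 8 MSS (slow start, doubled)
RTT 4: cwnd = 16 MSS (slow start, doubled)
RTT 5: cwnd = 32 MSS (slow start, doubled)
RTT 6: cwnd = 33 MSS (congestion avoidance, +1)
RTT 7: cwnd = 34 MSS (congestion avoidance, +1)
RTT 8: cwnd = 35 MSS (congestion avoidance, +1)

35


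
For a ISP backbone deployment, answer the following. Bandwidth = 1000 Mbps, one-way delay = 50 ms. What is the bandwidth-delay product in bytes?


Given: bandwidth = 1000 Mbps, delay = 50 ms
BDP in bits = 1000 * 10^6 * 50 / 1000
BDP in bits = 50000000
BDP in bytes = 50000000 / 8 = 6250000

6250000


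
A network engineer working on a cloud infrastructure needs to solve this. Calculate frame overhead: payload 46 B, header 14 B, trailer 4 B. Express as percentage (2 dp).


Given: payload = 46 B, header = 14 B, trailer = 4 B
Overhead bytes = header + trailer = 14 + 4 = 18
Total frame = payload + overhead = 46 + 18 = 64
Overhead % = 18 / 64 * 100 = 28.1250% -> 28.13% (2 dp)

28.13


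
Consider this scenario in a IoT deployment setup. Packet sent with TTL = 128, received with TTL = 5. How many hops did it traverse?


Given: initial TTL = 128, received TTL = 5
Hops = initial TTL - received TTL
Hops = 128 - 5 = 123

123


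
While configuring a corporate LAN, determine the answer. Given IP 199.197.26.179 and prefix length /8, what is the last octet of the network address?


Given: IP = 199.197.26.179, prefix = /8
Subnet mask = 255.0.0.0
Last octet of IP: 179
Last octet of mask: 0
Network last octet = 179 AND 0 = 0

0


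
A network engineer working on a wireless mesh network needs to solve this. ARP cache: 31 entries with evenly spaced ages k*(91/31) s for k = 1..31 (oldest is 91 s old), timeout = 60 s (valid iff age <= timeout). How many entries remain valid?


Ages are k * 91/31 s for k = 1..31 (spacing = 2.9355 s).
Entry k is valid iff k * 91/31 <= 60 iff k <= 31 * 60 / 91 = 20.4396
n_valid = floor(20.4396) = 20
(n_stale = 31 - 20 = 11)

20


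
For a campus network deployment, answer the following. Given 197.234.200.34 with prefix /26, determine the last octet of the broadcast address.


Given: IP = 197.234.200.34, prefix = /26
Host bits = 32 - 26 = 6
Network last octet = 34 AND mask = 0
Host part size = 2^6 - 1 = 63
Broadcast last octet = 0 OR 63 = 63

63


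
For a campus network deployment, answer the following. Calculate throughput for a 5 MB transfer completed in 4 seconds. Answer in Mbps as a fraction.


Given: file = 5 MB, time = 4 s
File in Mb = 5 * 8 = 40 Mb
Throughput = 40 / 4 Mbps
Throughput = 10 Mbps

10


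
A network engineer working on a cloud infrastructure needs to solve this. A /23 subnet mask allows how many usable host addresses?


Given: subnet mask /23
Host bits = 32 - 23 = 9
Total addresses = 2^9 = 512
Usable hosts = 512 - 2 (network + broadcast) = 510

510


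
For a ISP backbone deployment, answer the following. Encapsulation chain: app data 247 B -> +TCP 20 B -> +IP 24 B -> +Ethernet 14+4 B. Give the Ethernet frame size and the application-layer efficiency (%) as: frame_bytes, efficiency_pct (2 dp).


TCP segment = 247 + 20 = 267 B
IP packet = 267 + 24 = 291 B
Ethernet frame = 291 + 14 + 4 = 309 B
Efficiency = app / frame = 247 / 309 = 0.799353 = 79.9353% -> 79.94% (2 dp)

309, 79.94


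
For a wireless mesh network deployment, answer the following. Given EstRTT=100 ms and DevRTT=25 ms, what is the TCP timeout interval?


Given: EstRTT = 100 ms, DevRTT = 25 ms
Timeout = EstRTT + 4 * DevRTT
4 * DevRTT = 4 * 25 = 100
Timeout = 100 + 100 = 200 ms

200


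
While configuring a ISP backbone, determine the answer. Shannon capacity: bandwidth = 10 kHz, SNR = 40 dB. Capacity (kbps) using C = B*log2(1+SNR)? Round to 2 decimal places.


Given: B = 10 kHz, SNR = 40 dB
SNR linear = 10^(40/10) = 10000
1 + SNR = 10001
log2(10001) = 13.2878566418
C = 10 * 1000 * 13.2878566418 = 132878.5664 bps
C = 132.878566 kbps -> 132.88 kbps (2 dp)

132.88


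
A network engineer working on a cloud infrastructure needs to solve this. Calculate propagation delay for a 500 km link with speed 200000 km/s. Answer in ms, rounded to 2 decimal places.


Given: distance = 500 km, speed = 200000 km/s
Delay = distance / speed = 500 / 200000 seconds
Delay in ms = 500 * 1000 / 200000
Delay = 2.5000 ms
Rounded to 2 dp = 2.50 ms

2.50


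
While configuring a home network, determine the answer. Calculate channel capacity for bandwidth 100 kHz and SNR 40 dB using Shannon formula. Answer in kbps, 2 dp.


Given: B = 100 kHz, SNR = 40 dB
SNR linear = 10^(40/10) = 10000
1 + SNR = 10001
log2(10001) = 13.2878566418
C = 100 * 1000 * 13.2878566418 = 1328785.6642 bps
C = 1328.785664 kbps -> 1328.79 kbps (2 dp)

1328.79


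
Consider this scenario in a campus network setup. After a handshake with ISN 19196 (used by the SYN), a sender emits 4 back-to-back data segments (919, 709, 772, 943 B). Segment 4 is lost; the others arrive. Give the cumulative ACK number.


SYN uses sequence number 19196; first data byte = ISN + 1 = 19197.
Segment 1: SEQ = 19197, len = 919 B, covers [19197, 20115]
Segment 2: SEQ = 20116, len = 709 B, covers [20116, 20824]
Segment 3: SEQ = 20825, len = 772 B, covers [20825, 21596]
Segment 4: SEQ = 21597, len = 943 B, covers [21597, 22539] [LOST]
In-order data received: bytes [19197, 21596] (segments 1..3).
Segment 4 missing -> gap begins at byte 21597.
Cumulative ACK = next expected in-order byte = 19197 + 919 + 709 + 772 = 21597

21597


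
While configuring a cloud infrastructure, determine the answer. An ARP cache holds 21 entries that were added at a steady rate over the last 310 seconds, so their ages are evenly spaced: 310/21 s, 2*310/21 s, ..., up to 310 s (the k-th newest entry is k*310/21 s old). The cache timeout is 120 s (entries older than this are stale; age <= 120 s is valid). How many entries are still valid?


Ages are k * 310/21 s for k = 1..21 (spacing = 14.7619 s).
Entry k is valid iff k * 310/21 <= 120 iff k <= 21 * 120 / 310 = 8.1290
n_valid = floor(8.1290) = 8
(n_stale = 21 - 8 = 13)

8


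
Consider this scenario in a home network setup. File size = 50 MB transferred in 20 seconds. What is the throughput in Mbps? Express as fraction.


Given: file = 50 MB, time = 20 s
File in Mb = 50 * 8 = 400 Mb
Throughput = 400 / 20 Mbps
Throughput = 20 Mbps

20


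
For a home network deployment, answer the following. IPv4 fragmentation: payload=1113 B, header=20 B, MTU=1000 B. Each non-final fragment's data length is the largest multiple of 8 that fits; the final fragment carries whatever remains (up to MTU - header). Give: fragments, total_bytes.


Max data per non-final fragment = floor((MTU - header)/8)*8 = floor((1000 - 20)/8)*8 = floor(980/8)*8 = 976 B
Final fragment needs no 8-byte alignment: it can carry up to MTU - header = 980 B
Non-final fragments needed = ceil((payload - 980) / 976) = ceil(133/976) = ceil(0.1363) = 1
Number of fragments = 1 + 1 = 2
Fragment sizes (data): 1 * 976 B + 137 B (last, 137 <= 980 OK)
Total bytes sent = payload + n_frags * header = 1113 + 2*20 = 1113 + 40 = 1153 B

2, 1153


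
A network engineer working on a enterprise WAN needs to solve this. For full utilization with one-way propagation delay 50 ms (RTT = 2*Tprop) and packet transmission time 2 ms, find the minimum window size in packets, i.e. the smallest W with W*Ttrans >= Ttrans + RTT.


Given: Ttrans = 2 ms, RTT = 100 ms (= 2 * Tprop, Tprop = 50 ms)
Time until first ACK returns = Ttrans + RTT = 2 + 100 = 102 ms
Need W * Ttrans >= Ttrans + RTT  ->  W >= (Ttrans + RTT) / Ttrans
(Ttrans + RTT) / Ttrans = 102 / 2 = 51
W_min = ceil(51) = 51

51


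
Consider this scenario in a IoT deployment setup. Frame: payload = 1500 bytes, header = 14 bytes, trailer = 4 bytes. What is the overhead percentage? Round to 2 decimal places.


Given: payload = 1500 B, header = 14 B, trailer = 4 B
Overhead bytes = header + trailer = 14 + 4 = 18
Total frame = payload + overhead = 1500 + 18 = 1518
Overhead % = 18 / 1518 * 100 = 1.1858% -> 1.19% (2 dp)

1.19


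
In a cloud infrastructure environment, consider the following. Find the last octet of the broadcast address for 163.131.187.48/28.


Given: IP = 163.131.187.48, prefix = /28
Host bits = 32 - 28 = 4
Network last octet = 48 AND mask = 48
Host part size = 2^4 - 1 = 15
Broadcast last octet = 48 OR 15 = 63

63


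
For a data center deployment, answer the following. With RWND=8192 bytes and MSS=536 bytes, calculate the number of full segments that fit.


Given: RWND = 8192 bytes, MSS = 536 bytes
Full segments = floor(RWND / MSS)
Full segments = floor(8192 / 536)
Full segments = floor(15.2836) = 15

15


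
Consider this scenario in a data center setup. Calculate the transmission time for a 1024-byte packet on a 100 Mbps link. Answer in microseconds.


Given: packet = 1024 bytes, bandwidth = 100 Mbps
Packet in bits = 1024 * 8 = 8192 bits
Bandwidth = 100 * 10^6 = 100000000 bps
Time = 8192 / 100000000 seconds
Time in us = 8192 * 10^6 / 100000000 = 81.92

81.92


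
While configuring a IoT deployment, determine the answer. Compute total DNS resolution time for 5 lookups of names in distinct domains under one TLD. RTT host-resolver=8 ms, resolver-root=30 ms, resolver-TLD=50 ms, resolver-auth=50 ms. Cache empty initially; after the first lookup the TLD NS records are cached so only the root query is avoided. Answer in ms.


Lookup 1 (cold cache): local + root + TLD + auth = 8 + 30 + 50 + 50 = 138 ms
Lookups 2..5 (TLD NS cached -> skip root; new domain -> still ask TLD and auth): local + TLD + auth = 8 + 50 + 50 = 108 ms each
Remaining 4 lookups: 4 * 108 = 432 ms
Total = 138 + 432 = 570 ms

570


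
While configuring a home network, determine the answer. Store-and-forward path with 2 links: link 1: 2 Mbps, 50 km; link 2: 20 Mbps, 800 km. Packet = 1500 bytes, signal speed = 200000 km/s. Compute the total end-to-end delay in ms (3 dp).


Packet = 1500 bytes = 12000 bits. Store-and-forward: sum (t_trans + t_prop) per link.
Link 1: t_trans = 12000/(2*10^6) s = 6.0000 ms; t_prop = 50/200000 s = 0.2500 ms; subtotal = 6.2500 ms
Link 2: t_trans = 12000/(20*10^6) s = 0.6000 ms; t_prop = 800/200000 s = 4.0000 ms; subtotal = 4.6000 ms
End-to-end = 6.2500 + 4.6000 = 10.8500 ms -> 10.850 ms (3 dp)

10.850


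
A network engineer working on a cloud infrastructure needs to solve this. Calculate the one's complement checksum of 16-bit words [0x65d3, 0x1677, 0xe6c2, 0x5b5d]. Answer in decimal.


Given words: [0x65d3, 0x1677, 0xe6c2, 0x5b5d]
Step 1: Sum all words
Raw sum = 26067 + 5751 + 59074 + 23389 = 114281
Step 2: Fold carry: (48745 + 1) = 48746
One's complement = ~48746 & 0xFFFF = 16789

16789


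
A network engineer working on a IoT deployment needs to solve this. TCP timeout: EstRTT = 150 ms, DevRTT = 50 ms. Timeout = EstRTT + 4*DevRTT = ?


Given: EstRTT = 150 ms, DevRTT = 50 ms
Timeout = EstRTT + 4 * DevRTT
4 * DevRTT = 4 * 50 = 200
Timeout = 150 + 200 = 350 ms

350


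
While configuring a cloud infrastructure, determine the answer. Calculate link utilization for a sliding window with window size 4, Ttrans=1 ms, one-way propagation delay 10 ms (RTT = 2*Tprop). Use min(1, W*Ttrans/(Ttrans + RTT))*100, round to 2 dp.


Given: W = 4, Ttrans = 1 ms, RTT = 20 ms (= 2 * Tprop, Tprop = 10 ms)
Cycle time = Ttrans + RTT = 1 + 20 = 21 ms (first packet sent until its ACK returns)
W * Ttrans = 4 * 1 = 4 ms of sending per cycle
W * Ttrans / (Ttrans + RTT) = 4 / 21 = 0.190476
U = min(1, 0.190476) = 0.190476
U% = 19.05%

19.05


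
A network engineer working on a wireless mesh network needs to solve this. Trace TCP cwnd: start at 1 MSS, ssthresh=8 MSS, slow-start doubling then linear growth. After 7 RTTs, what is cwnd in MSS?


RTT 0: cwnd = 1 MSS (initial)
RTT 1: cwnd = 2 MSS (slow start, doubled)
RTT 2: cwnd = 4 MSS (slow start, doubled)
RTT 3: cwnd = 8 MSS (slow start, doubled)
RTT 4: cwnd = 9 MSS (congestion avoidance, +1)
RTT 5: cwnd = 10 MSS (congestion avoidance, +1)
RTT 6: cwnd = 11 MSS (congestion avoidance, +1)
RTT 7: cwnd = 12 MSS (congestion avoidance, +1)

12


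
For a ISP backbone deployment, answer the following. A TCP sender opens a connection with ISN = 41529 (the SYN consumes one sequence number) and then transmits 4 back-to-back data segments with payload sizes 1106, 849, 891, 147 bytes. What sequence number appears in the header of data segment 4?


The SYN occupies sequence number ISN = 41529, so the first data byte is ISN + 1 = 41530.
SEQ of data segment i = (ISN + 1) + sum of payload sizes of segments 1..i-1.
Segment 1: SEQ = 41530, payload = 1106 bytes
Segment 2: SEQ = 42636, payload = 849 bytes
Segment 3: SEQ = 43485, payload = 891 bytes
Segment 4: SEQ = 44376, payload = 147 bytes
SEQ of segment 4 = 41530 + 1106 + 849 + 891 = 44376

44376


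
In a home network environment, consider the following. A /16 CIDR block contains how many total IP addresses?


Given: CIDR prefix /16
Host bits = 32 - 16 = 16
Total addresses = 2^16 = 65536

65536


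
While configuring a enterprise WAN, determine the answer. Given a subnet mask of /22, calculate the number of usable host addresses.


Given: subnet mask /22
Host bits = 32 - 22 = 10
Total addresses = 2^10 = 1024
Usable hosts = 1024 - 2 (network + broadcast) = 1022

1022


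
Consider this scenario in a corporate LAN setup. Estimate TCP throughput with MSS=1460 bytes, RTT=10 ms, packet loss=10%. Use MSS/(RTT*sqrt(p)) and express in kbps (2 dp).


Given: MSS = 1460 bytes, RTT = 10 ms, loss = 10%
RTT in seconds = 10 / 1000 = 0.01
Loss rate = 10% = 0.1
sqrt(loss) = sqrt(0.1) = 0.316227766017
Throughput (bytes/s) = 1460 / (0.01 * 0.316227766017) = 461692.5384
Throughput (kbps) = 461692.5384 * 8 / 1000 = 3693.540307 -> 3693.54 kbps (2 dp)

3693.54


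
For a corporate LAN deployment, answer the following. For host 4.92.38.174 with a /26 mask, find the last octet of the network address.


Given: IP = 4.92.38.174, prefix = /26
Subnet mask = 255.255.255.192
Last octet of IP: 174
Last octet of mask: 192
Network last octet = 174 AND 192 = 128

128


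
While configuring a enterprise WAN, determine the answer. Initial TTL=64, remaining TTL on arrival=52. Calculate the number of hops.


Given: initial TTL = 64, received TTL = 52
Hops = initial TTL - received TTL
Hops = 64 - 52 = 12

12


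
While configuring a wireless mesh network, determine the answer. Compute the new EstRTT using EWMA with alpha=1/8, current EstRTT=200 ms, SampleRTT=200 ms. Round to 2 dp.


Given: EstRTT = 200 ms, SampleRTT = 200 ms, alpha = 1/8
New EstRTT = (1 - alpha) * EstRTT + alpha * SampleRTT
(7/8) * 200 = 175
(1/8) * 200 = 25
New EstRTT = 175 + 25 = 200 ms -> 200.00 ms (2 dp)

200.00


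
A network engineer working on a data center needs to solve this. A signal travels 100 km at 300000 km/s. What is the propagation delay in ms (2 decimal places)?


Given: distance = 100 km, speed = 300000 km/s
Delay = distance / speed = 100 / 300000 seconds
Delay in ms = 100 * 1000 / 300000
Delay = 0.3333 ms
Rounded to 2 dp = 0.33 ms

0.33


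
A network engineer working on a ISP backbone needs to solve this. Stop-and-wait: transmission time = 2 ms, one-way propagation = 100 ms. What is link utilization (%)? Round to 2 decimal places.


Given: Ttrans = 2 ms, Tprop = 100 ms
RTT = 2 * Tprop = 2 * 100 = 200 ms
U = Ttrans / (Ttrans + RTT)
U = 2 / (2 + 200)
U = 2 / 202 = 0.009901
U% = 0.99%

0.99


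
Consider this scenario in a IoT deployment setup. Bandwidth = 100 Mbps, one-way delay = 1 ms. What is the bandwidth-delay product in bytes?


Given: bandwidth = 100 Mbps, delay = 1 ms
BDP in bits = 100 * 10^6 * 1 / 1000
BDP in bits = 100000
BDP in bytes = 100000 / 8 = 12500

12500


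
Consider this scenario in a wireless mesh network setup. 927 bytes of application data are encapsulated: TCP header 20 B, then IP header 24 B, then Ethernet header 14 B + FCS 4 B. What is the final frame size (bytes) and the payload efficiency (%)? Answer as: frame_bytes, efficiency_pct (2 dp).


TCP segment = 927 + 20 = 947 B
IP packet = 947 + 24 = 971 B
Ethernet frame = 971 + 14 + 4 = 989 B
Efficiency = app / frame = 927 / 989 = 0.937310 = 93.7310% -> 93.73% (2 dp)

989, 93.73


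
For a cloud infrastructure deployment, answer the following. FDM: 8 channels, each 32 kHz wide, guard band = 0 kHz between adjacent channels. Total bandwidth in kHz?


Given: 8 channels, 32 kHz each, guard = 0 kHz
Channel bandwidth = 8 * 32 = 256 kHz
Guard bands = 7 gaps * 0 kHz = 0 kHz
Total = 256 + 0 = 256 kHz

256


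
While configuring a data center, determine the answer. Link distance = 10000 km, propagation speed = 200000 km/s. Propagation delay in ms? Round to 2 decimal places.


Given: distance = 10000 km, speed = 200000 km/s
Delay = distance / speed = 10000 / 200000 seconds
Delay in ms = 10000 * 1000 / 200000
Delay = 50.0000 ms
Rounded to 2 dp = 50.00 ms

50.00


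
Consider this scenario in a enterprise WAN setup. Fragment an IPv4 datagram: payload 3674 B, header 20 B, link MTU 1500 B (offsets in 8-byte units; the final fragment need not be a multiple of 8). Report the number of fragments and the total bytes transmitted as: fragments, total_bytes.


Max data per non-final fragment = floor((MTU - header)/8)*8 = floor((1500 - 20)/8)*8 = floor(1480/8)*8 = 1480 B
Final fragment needs no 8-byte alignment: it can carry up to MTU - header = 1480 B
Non-final fragments needed = ceil((payload - 1480) / 1480) = ceil(2194/1480) = ceil(1.4824) = 2
Number of fragments = 2 + 1 = 3
Fragment sizes (data): 2 * 1480 B + 714 B (last, 714 <= 1480 OK)
Total bytes sent = payload + n_frags * header = 3674 + 3*20 = 3674 + 60 = 3734 B

3, 3734


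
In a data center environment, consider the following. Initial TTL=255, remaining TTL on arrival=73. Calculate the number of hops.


Given: initial TTL = 255, received TTL = 73
Hops = initial TTL - received TTL
Hops = 255 - 73 = 182

182


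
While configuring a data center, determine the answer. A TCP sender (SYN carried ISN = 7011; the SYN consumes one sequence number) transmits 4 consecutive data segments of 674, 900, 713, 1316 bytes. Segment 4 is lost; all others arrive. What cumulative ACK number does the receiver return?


SYN uses sequence number 7011; first data byte = ISN + 1 = 7012.
Segment 1: SEQ = 7012, len = 674 B, covers [7012, 7685]
Segment 2: SEQ = 7686, len = 900 B, covers [7686, 8585]
Segment 3: SEQ = 8586, len = 713 B, covers [8586, 9298]
Segment 4: SEQ = 9299, len = 1316 B, covers [9299, 10614] [LOST]
In-order data received: bytes [7012, 9298] (segments 1..3).
Segment 4 missing -> gap begins at byte 9299.
Cumulative ACK = next expected in-order byte = 7012 + 674 + 900 + 713 = 9299

9299


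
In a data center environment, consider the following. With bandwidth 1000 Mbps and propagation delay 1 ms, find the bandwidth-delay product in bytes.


Given: bandwidth = 1000 Mbps, delay = 1 ms
BDP in bits = 1000 * 10^6 * 1 / 1000
BDP in bits = 1000000
BDP in bytes = 1000000 / 8 = 125000

125000


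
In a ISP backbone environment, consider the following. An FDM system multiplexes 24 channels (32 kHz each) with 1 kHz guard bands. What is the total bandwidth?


Given: 24 channels, 32 kHz each, guard = 1 kHz
Channel bandwidth = 24 * 32 = 768 kHz
Guard bands = 23 gaps * 1 kHz = 23 kHz
Total = 768 + 23 = 791 kHz

791


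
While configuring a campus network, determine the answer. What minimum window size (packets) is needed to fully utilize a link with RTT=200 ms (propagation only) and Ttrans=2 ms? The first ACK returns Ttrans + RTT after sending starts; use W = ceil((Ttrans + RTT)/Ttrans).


Given: Ttrans = 2 ms, RTT = 200 ms (= 2 * Tprop, Tprop = 100 ms)
Time until first ACK returns = Ttrans + RTT = 2 + 200 = 202 ms
Need W * Ttrans >= Ttrans + RTT  ->  W >= (Ttrans + RTT) / Ttrans
(Ttrans + RTT) / Ttrans = 202 / 2 = 101
W_min = ceil(101) = 101

101


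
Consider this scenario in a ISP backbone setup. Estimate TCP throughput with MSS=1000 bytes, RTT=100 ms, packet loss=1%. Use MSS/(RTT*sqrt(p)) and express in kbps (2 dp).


Given: MSS = 1000 bytes, RTT = 100 ms, loss = 1%
RTT in seconds = 100 / 1000 = 0.1
Loss rate = 1% = 0.01
sqrt(loss) = sqrt(0.01) = 0.1
Throughput (bytes/s) = 1000 / (0.1 * 0.1) = 100000.0000
Throughput (kbps) = 100000.0000 * 8 / 1000 = 800.000000 -> 800.00 kbps (2 dp)

800.00


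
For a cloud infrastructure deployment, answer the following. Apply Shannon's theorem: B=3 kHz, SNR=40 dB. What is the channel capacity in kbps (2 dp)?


Given: B = 3 kHz, SNR = 40 dB
SNR linear = 10^(40/10) = 10000
1 + SNR = 10001
log2(10001) = 13.2878566418
C = 3 * 1000 * 13.2878566418 = 39863.5699 bps
C = 39.863570 kbps -> 39.86 kbps (2 dp)

39.86


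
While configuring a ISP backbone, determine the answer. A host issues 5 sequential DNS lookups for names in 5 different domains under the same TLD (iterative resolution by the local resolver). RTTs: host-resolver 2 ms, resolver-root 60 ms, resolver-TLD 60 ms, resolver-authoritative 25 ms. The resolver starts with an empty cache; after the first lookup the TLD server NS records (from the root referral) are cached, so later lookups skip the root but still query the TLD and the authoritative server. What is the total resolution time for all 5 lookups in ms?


Lookup 1 (cold cache): local + root + TLD + auth = 2 + 60 + 60 + 25 = 147 ms
Lookups 2..5 (TLD NS cached -> skip root; new domain -> still ask TLD and auth): local + TLD + auth = 2 + 60 + 25 = 87 ms each
Remaining 4 lookups: 4 * 87 = 348 ms
Total = 147 + 348 = 495 ms

495


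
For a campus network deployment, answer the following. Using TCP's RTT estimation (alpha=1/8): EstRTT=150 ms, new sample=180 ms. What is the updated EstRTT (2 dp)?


Given: EstRTT = 150 ms, SampleRTT = 180 ms, alpha = 1/8
New EstRTT = (1 - alpha) * EstRTT + alpha * SampleRTT
(7/8) * 150 = 131.25
(1/8) * 180 = 22.5
New EstRTT = 131.25 + 22.5 = 153.75 ms -> 153.75 ms (2 dp)

153.75


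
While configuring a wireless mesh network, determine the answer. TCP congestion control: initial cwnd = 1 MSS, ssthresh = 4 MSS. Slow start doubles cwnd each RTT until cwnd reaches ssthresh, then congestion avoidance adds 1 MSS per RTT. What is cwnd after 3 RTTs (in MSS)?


RTT 0: cwnd = 1 MSS (initial)
RTT 1: cwnd = 2 MSS (slow start, doubled)
RTT 2: cwnd = 4 MSS (slow start, doubled)
RTT 3: cwnd = 5 MSS (congestion avoidance, +1)

5


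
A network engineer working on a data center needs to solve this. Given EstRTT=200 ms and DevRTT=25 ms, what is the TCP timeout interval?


Given: EstRTT = 200 ms, DevRTT = 25 ms
Timeout = EstRTT + 4 * DevRTT
4 * DevRTT = 4 * 25 = 100
Timeout = 200 + 100 = 300 ms

300


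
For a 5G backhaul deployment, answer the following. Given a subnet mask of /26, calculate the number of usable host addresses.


Given: subnet mask /26
Host bits = 32 - 26 = 6
Total addresses = 2^6 = 64
Usable hosts = 64 - 2 (network + broadcast) = 62

62


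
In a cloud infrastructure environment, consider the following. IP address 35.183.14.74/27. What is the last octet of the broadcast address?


Given: IP = 35.183.14.74, prefix = /27
Host bits = 32 - 27 = 5
Network last octet = 74 AND mask = 64
Host part size = 2^5 - 1 = 31
Broadcast last octet = 64 OR 31 = 95

95


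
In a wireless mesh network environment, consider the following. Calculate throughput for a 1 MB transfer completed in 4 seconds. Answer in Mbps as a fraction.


Given: file = 1 MB, time = 4 s
File in Mb = 1 * 8 = 8 Mb
Throughput = 8 / 4 Mbps
Throughput = 2 Mbps

2


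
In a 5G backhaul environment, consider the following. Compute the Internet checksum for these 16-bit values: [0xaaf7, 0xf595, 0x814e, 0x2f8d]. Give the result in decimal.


Given words: [0xaaf7, 0xf595, 0x814e, 0x2f8d]
Step 1: Sum all words
Raw sum = 43767 + 62869 + 33102 + 12173 = 151911
Step 2: Fold carry: (20839 + 2) = 20841
One's complement = ~20841 & 0xFFFF = 44694

44694


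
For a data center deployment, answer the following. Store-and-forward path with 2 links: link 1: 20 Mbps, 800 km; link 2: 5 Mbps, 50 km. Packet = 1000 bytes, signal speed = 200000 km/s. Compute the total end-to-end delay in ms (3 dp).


Packet = 1000 bytes = 8000 bits. Store-and-forward: sum (t_trans + t_prop) per link.
Link 1: t_trans = 8000/(20*10^6) s = 0.4000 ms; t_prop = 800/200000 s = 4.0000 ms; subtotal = 4.4000 ms
Link 2: t_trans = 8000/(5*10^6) s = 1.6000 ms; t_prop = 50/200000 s = 0.2500 ms; subtotal = 1.8500 ms
End-to-end = 4.4000 + 1.8500 = 6.2500 ms -> 6.250 ms (3 dp)

6.250


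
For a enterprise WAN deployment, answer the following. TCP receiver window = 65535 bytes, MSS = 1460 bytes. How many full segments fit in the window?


Given: RWND = 65535 bytes, MSS = 1460 bytes
Full segments = floor(RWND / MSS)
Full segments = floor(65535 / 1460)
Full segments = floor(44.887) = 44

44


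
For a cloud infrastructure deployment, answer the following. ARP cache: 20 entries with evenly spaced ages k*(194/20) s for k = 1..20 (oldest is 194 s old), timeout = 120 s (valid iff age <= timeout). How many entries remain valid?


Ages are k * 194/20 s for k = 1..20 (spacing = 9.7000 s).
Entry k is valid iff k * 194/20 <= 120 iff k <= 20 * 120 / 194 = 12.3711
n_valid = floor(12.3711) = 12
(n_stale = 20 - 12 = 8)

12


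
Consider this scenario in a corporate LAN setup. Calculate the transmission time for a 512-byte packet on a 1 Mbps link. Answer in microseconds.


Given: packet = 512 bytes, bandwidth = 1 Mbps
Packet in bits = 512 * 8 = 4096 bits
Bandwidth = 1 * 10^6 = 1000000 bps
Time = 4096 / 1000000 seconds
Time in us = 4096 * 10^6 / 1000000 = 4096

4096


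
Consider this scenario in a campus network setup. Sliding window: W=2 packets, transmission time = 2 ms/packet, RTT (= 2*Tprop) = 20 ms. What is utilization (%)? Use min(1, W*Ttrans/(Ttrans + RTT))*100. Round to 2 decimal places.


Given: W = 2, Ttrans = 2 ms, RTT = 20 ms (= 2 * Tprop, Tprop = 10 ms)
Cycle time = Ttrans + RTT = 2 + 20 = 22 ms (first packet sent until its ACK returns)
W * Ttrans = 2 * 2 = 4 ms of sending per cycle
W * Ttrans / (Ttrans + RTT) = 4 / 22 = 0.181818
U = min(1, 0.181818) = 0.181818
U% = 18.18%

18.18


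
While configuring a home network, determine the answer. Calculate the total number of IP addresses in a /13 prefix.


Given: CIDR prefix /13
Host bits = 32 - 13 = 19
Total addresses = 2^19 = 524288

524288


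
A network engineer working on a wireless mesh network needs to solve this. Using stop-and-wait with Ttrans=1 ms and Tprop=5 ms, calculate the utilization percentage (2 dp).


Given: Ttrans = 1 ms, Tprop = 5 ms
RTT = 2 * Tprop = 2 * 5 = 10 ms
U = Ttrans / (Ttrans + RTT)
U = 1 / (1 + 10)
U = 1 / 11 = 0.090909
U% = 9.09%

9.09


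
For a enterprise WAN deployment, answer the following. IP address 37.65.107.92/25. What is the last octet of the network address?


Given: IP = 37.65.107.92, prefix = /25
Subnet mask = 255.255.255.128
Last octet of IP: 92
Last octet of mask: 128
Network last octet = 92 AND 128 = 0

0


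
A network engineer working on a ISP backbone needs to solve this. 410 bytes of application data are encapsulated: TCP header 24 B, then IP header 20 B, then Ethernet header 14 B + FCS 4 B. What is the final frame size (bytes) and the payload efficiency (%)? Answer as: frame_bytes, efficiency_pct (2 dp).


TCP segment = 410 + 24 = 434 B
IP packet = 434 + 20 = 454 B
Ethernet frame = 454 + 14 + 4 = 472 B
Efficiency = app / frame = 410 / 472 = 0.868644 = 86.8644% -> 86.86% (2 dp)

472, 86.86


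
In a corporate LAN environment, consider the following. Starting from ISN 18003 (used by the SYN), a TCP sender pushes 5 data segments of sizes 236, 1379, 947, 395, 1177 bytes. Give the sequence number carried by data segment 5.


The SYN occupies sequence number ISN = 18003, so the first data byte is ISN + 1 = 18004.
SEQ of data segment i = (ISN + 1) + sum of payload sizes of segments 1..i-1.
Segment 1: SEQ = 18004, payload = 236 bytes
Segment 2: SEQ = 18240, payload = 1379 bytes
Segment 3: SEQ = 19619, payload = 947 bytes
Segment 4: SEQ = 20566, payload = 395 bytes
Segment 5: SEQ = 20961, payload = 1177 bytes
SEQ of segment 5 = 18004 + 236 + 1379 + 947 + 395 = 20961

20961


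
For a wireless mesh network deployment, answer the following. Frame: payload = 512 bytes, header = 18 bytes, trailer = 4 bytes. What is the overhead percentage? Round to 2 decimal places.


Given: payload = 512 B, header = 18 B, trailer = 4 B
Overhead bytes = header + trailer = 18 + 4 = 22
Total frame = payload + overhead = 512 + 22 = 534
Overhead % = 22 / 534 * 100 = 4.1199% -> 4.12% (2 dp)

4.12


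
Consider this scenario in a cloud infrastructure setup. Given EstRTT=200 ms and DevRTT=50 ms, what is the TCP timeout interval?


Given: EstRTT = 200 ms, DevRTT = 50 ms
Timeout = EstRTT + 4 * DevRTT
4 * DevRTT = 4 * 50 = 200
Timeout = 200 + 200 = 400 ms

400


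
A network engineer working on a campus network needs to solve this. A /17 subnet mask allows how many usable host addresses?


Given: subnet mask /17
Host bits = 32 - 17 = 15
Total addresses = 2^15 = 32768
Usable hosts = 32768 - 2 (network + broadcast) = 32766

32766


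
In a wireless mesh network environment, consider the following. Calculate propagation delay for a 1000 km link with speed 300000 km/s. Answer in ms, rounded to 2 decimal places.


Given: distance = 1000 km, speed = 300000 km/s
Delay = distance / speed = 1000 / 300000 seconds
Delay in ms = 1000 * 1000 / 300000
Delay = 3.3333 ms
Rounded to 2 dp = 3.33 ms

3.33


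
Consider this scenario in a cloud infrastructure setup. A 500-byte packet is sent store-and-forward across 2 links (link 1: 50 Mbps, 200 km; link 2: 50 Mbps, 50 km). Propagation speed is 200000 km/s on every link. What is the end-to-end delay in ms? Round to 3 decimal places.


Packet = 500 bytes = 4000 bits. Store-and-forward: sum (t_trans + t_prop) per link.
Link 1: t_trans = 4000/(50*10^6) s = 0.0800 ms; t_prop = 200/200000 s = 1.0000 ms; subtotal = 1.0800 ms
Link 2: t_trans = 4000/(50*10^6) s = 0.0800 ms; t_prop = 50/200000 s = 0.2500 ms; subtotal = 0.3300 ms
End-to-end = 1.0800 + 0.3300 = 1.4100 ms -> 1.410 ms (3 dp)

1.410


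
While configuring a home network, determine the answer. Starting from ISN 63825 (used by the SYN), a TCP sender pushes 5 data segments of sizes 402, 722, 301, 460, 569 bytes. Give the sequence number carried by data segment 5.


The SYN occupies sequence number ISN = 63825, so the first data byte is ISN + 1 = 63826.
SEQ of data segment i = (ISN + 1) + sum of payload sizes of segments 1..i-1.
Segment 1: SEQ = 63826, payload = 402 bytes
Segment 2: SEQ = 64228, payload = 722 bytes
Segment 3: SEQ = 64950, payload = 301 bytes
Segment 4: SEQ = 65251, payload = 460 bytes
Segment 5: SEQ = 65711, payload = 569 bytes
SEQ of segment 5 = 63826 + 402 + 722 + 301 + 460 = 65711

65711


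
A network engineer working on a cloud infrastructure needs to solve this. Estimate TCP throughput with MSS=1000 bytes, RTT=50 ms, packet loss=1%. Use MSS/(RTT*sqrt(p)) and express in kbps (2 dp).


Given: MSS = 1000 bytes, RTT = 50 ms, loss = 1%
RTT in seconds = 50 / 1000 = 0.05
Loss rate = 1% = 0.01
sqrt(loss) = sqrt(0.01) = 0.1
Throughput (bytes/s) = 1000 / (0.05 * 0.1) = 200000.0000
Throughput (kbps) = 200000.0000 * 8 / 1000 = 1600.000000 -> 1600.00 kbps (2 dp)

1600.00


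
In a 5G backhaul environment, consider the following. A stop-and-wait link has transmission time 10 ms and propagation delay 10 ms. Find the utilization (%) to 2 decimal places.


Given: Ttrans = 10 ms, Tprop = 10 ms
RTT = 2 * Tprop = 2 * 10 = 20 ms
U = Ttrans / (Ttrans + RTT)
U = 10 / (10 + 20)
U = 10 / 30 = 0.333333
U% = 33.33%

33.33


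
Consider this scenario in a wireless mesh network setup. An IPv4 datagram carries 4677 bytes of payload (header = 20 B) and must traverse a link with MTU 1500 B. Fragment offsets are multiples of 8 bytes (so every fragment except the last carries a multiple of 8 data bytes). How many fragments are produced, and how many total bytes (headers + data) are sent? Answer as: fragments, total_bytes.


Max data per non-final fragment = floor((MTU - header)/8)*8 = floor((1500 - 20)/8)*8 = floor(1480/8)*8 = 1480 B
Final fragment needs no 8-byte alignment: it can carry up to MTU - header = 1480 B
Non-final fragments needed = ceil((payload - 1480) / 1480) = ceil(3197/1480) = ceil(2.1601) = 3
Number of fragments = 3 + 1 = 4
Fragment sizes (data): 3 * 1480 B + 237 B (last, 237 <= 1480 OK)
Total bytes sent = payload + n_frags * header = 4677 + 4*20 = 4677 + 80 = 4757 B

4, 4757


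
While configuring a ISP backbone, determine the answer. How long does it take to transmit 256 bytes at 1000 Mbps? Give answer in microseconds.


Given: packet = 256 bytes, bandwidth = 1000 Mbps
Packet in bits = 256 * 8 = 2048 bits
Bandwidth = 1000 * 10^6 = 1000000000 bps
Time = 2048 / 1000000000 seconds
Time in us = 2048 * 10^6 / 1000000000 = 2.048

2.048


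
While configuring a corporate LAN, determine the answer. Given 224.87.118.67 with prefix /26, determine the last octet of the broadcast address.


Given: IP = 224.87.118.67, prefix = /26
Host bits = 32 - 26 = 6
Network last octet = 67 AND mask = 64
Host part size = 2^6 - 1 = 63
Broadcast last octet = 64 OR 63 = 127

127


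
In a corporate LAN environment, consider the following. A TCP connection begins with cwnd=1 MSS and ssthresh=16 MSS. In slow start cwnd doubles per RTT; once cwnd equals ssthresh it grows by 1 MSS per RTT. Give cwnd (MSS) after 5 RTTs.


RTT 0: cwnd = 1 MSS (initial)
RTT 1: cwnd = 2 MSS (slow start, doubled)
RTT 2: cwnd = 4 MSS (slow start, doubled)
RTT 3: cwnd = 8 MSS (slow start, doubled)
RTT 4: cwnd = 16 MSS (slow start, doubled)
RTT 5: cwnd = 17 MSS (congestion avoidance, +1)

17


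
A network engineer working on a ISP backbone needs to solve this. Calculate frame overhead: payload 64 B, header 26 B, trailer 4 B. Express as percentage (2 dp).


Given: payload = 64 B, header = 26 B, trailer = 4 B
Overhead bytes = header + trailer = 26 + 4 = 30
Total frame = payload + overhead = 64 + 30 = 94
Overhead % = 30 / 94 * 100 = 31.9149% -> 31.91% (2 dp)

31.91


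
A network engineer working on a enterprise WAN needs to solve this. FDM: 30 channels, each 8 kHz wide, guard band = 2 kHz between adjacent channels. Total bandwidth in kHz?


Given: 30 channels, 8 kHz each, guard = 2 kHz
Channel bandwidth = 30 * 8 = 240 kHz
Guard bands = 29 gaps * 2 kHz = 58 kHz
Total = 240 + 58 = 298 kHz

298


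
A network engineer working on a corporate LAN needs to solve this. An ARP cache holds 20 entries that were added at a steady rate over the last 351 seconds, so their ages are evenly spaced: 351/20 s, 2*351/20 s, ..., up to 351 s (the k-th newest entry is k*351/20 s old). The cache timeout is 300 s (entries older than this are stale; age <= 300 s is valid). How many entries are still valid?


Ages are k * 351/20 s for k = 1..20 (spacing = 17.5500 s).
Entry k is valid iff k * 351/20 <= 300 iff k <= 20 * 300 / 351 = 17.0940
n_valid = floor(17.0940) = 17
(n_stale = 20 - 17 = 3)

17


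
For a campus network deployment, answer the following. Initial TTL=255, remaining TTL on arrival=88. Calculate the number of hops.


Given: initial TTL = 255, received TTL = 88
Hops = initial TTL - received TTL
Hops = 255 - 88 = 167

167


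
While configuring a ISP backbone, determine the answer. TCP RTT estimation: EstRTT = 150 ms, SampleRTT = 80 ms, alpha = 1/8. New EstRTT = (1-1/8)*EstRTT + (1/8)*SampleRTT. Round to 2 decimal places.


Given: EstRTT = 150 ms, SampleRTT = 80 ms, alpha = 1/8
New EstRTT = (1 - alpha) * EstRTT + alpha * SampleRTT
(7/8) * 150 = 131.25
(1/8) * 80 = 10
New EstRTT = 131.25 + 10 = 141.25 ms -> 141.25 ms (2 dp)

141.25


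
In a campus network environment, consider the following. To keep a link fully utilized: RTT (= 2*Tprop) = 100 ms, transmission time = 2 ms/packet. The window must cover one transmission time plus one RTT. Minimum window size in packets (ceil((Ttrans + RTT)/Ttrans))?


Given: Ttrans = 2 ms, RTT = 100 ms (= 2 * Tprop, Tprop = 50 ms)
Time until first ACK returns = Ttrans + RTT = 2 + 100 = 102 ms
Need W * Ttrans >= Ttrans + RTT  ->  W >= (Ttrans + RTT) / Ttrans
(Ttrans + RTT) / Ttrans = 102 / 2 = 51
W_min = ceil(51) = 51

51


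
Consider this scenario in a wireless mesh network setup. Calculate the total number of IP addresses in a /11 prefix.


Given: CIDR prefix /11
Host bits = 32 - 11 = 21
Total addresses = 2^21 = 2097152

2097152


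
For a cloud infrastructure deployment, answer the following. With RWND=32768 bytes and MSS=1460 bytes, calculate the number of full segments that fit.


Given: RWND = 32768 bytes, MSS = 1460 bytes
Full segments = floor(RWND / MSS)
Full segments = floor(32768 / 1460)
Full segments = floor(22.4438) = 22

22


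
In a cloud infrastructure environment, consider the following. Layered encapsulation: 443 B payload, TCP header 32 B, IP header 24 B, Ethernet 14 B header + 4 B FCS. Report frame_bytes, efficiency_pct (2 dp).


TCP segment = 443 + 32 = 475 B
IP packet = 475 + 24 = 499 B
Ethernet frame = 499 + 14 + 4 = 517 B
Efficiency = app / frame = 443 / 517 = 0.856867 = 85.6867% -> 85.69% (2 dp)

517, 85.69


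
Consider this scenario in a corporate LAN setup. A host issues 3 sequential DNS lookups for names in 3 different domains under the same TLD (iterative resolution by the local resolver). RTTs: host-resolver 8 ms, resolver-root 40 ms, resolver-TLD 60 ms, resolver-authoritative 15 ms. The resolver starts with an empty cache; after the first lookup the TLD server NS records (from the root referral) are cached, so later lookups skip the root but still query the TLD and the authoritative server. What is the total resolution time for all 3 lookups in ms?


Lookup 1 (cold cache): local + root + TLD + auth = 8 + 40 + 60 + 15 = 123 ms
Lookups 2..3 (TLD NS cached -> skip root; new domain -> still ask TLD and auth): local + TLD + auth = 8 + 60 + 15 = 83 ms each
Remaining 2 lookups: 2 * 83 = 166 ms
Total = 123 + 166 = 289 ms

289


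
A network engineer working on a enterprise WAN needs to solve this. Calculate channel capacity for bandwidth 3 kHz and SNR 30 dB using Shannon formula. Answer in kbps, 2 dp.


Given: B = 3 kHz, SNR = 30 dB
SNR linear = 10^(30/10) = 1000
1 + SNR = 1001
log2(1001) = 9.9672262588
C = 3 * 1000 * 9.9672262588 = 29901.6788 bps
C = 29.901679 kbps -> 29.90 kbps (2 dp)

29.90
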